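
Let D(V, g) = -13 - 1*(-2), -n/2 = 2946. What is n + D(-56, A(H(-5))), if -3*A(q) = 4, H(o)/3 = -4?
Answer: -5903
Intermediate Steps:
H(o) = -12 (H(o) = 3*(-4) = -12)
A(q) = -4/3 (A(q) = -1/3*4 = -4/3)
n = -5892 (n = -2*2946 = -5892)
D(V, g) = -11 (D(V, g) = -13 + 2 = -11)
n + D(-56, A(H(-5))) = -5892 - 11 = -5903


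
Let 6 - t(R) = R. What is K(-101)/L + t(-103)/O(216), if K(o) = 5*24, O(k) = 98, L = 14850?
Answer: 54347/48510 ≈ 1.1203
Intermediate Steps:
t(R) = 6 - R
K(o) = 120
K(-101)/L + t(-103)/O(216) = 120/14850 + (6 - 1*(-103))/98 = 120*(1/14850) + (6 + 103)*(1/98) = 4/495 + 109*(1/98) = 4/495 + 109/98 = 54347/48510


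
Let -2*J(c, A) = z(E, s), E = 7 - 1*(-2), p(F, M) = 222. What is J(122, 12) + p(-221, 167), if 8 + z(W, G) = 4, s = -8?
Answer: 224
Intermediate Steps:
E = 9 (E = 7 + 2 = 9)
z(W, G) = -4 (z(W, G) = -8 + 4 = -4)
J(c, A) = 2 (J(c, A) = -½*(-4) = 2)
J(122, 12) + p(-221, 167) = 2 + 222 = 224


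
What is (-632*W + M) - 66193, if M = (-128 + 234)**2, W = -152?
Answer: 41107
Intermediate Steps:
M = 11236 (M = 106**2 = 11236)
(-632*W + M) - 66193 = (-632*(-152) + 11236) - 66193 = (96064 + 11236) - 66193 = 107300 - 66193 = 41107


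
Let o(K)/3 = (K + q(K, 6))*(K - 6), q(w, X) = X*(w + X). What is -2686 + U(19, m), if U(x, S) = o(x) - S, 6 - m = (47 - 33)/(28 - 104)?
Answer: 148155/38 ≈ 3898.8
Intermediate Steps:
m = 235/38 (m = 6 - (47 - 33)/(28 - 104) = 6 - 14/(-76) = 6 - 14*(-1)/76 = 6 - 1*(-7/38) = 6 + 7/38 = 235/38 ≈ 6.1842)
q(w, X) = X*(X + w)
o(K) = 3*(-6 + K)*(36 + 7*K) (o(K) = 3*((K + 6*(6 + K))*(K - 6)) = 3*((K + (36 + 6*K))*(-6 + K)) = 3*((36 + 7*K)*(-6 + K)) = 3*((-6 + K)*(36 + 7*K)) = 3*(-6 + K)*(36 + 7*K))
U(x, S) = -648 - S - 18*x + 21*x² (U(x, S) = (-648 - 18*x + 21*x²) - S = -648 - S - 18*x + 21*x²)
-2686 + U(19, m) = -2686 + (-648 - 1*235/38 - 18*19 + 21*19²) = -2686 + (-648 - 235/38 - 342 + 21*361) = -2686 + (-648 - 235/38 - 342 + 7581) = -2686 + 250223/38 = 148155/38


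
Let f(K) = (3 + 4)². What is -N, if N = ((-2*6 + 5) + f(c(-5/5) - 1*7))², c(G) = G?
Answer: -1764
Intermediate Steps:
f(K) = 49 (f(K) = 7² = 49)
N = 1764 (N = ((-2*6 + 5) + 49)² = ((-12 + 5) + 49)² = (-7 + 49)² = 42² = 1764)
-N = -1*1764 = -1764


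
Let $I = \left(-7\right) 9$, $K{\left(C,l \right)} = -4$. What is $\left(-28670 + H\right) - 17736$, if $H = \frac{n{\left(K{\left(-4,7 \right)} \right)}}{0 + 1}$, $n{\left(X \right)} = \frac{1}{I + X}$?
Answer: $- \frac{3109203}{67} \approx -46406.0$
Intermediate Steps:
$I = -63$
$n{\left(X \right)} = \frac{1}{-63 + X}$
$H = - \frac{1}{67}$ ($H = \frac{1}{\left(0 + 1\right) \left(-63 - 4\right)} = \frac{1}{1 \left(-67\right)} = 1 \left(- \frac{1}{67}\right) = - \frac{1}{67} \approx -0.014925$)
$\left(-28670 + H\right) - 17736 = \left(-28670 - \frac{1}{67}\right) - 17736 = - \frac{1920891}{67} - 17736 = - \frac{3109203}{67}$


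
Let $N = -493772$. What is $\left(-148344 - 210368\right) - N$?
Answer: $135060$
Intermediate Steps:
$\left(-148344 - 210368\right) - N = \left(-148344 - 210368\right) - -493772 = \left(-148344 - 210368\right) + 493772 = -358712 + 493772 = 135060$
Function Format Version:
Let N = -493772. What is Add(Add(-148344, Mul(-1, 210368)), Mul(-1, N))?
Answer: 135060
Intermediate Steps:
Add(Add(-148344, Mul(-1, 210368)), Mul(-1, N)) = Add(Add(-148344, Mul(-1, 210368)), Mul(-1, -493772)) = Add(Add(-148344, -210368), 493772) = Add(-358712, 493772) = 135060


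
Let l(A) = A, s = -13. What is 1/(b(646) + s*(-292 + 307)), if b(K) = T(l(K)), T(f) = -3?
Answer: -1/198 ≈ -0.0050505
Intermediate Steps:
b(K) = -3
1/(b(646) + s*(-292 + 307)) = 1/(-3 - 13*(-292 + 307)) = 1/(-3 - 13*15) = 1/(-3 - 195) = 1/(-198) = -1/198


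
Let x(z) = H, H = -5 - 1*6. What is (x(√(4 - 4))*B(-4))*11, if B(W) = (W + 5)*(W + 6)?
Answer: -242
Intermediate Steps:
H = -11 (H = -5 - 6 = -11)
B(W) = (5 + W)*(6 + W)
x(z) = -11
(x(√(4 - 4))*B(-4))*11 = -11*(30 + (-4)² + 11*(-4))*11 = -11*(30 + 16 - 44)*11 = -11*2*11 = -22*11 = -242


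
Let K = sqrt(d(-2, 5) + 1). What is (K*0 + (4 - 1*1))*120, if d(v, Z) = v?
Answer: 360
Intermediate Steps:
K = I (K = sqrt(-2 + 1) = sqrt(-1) = I ≈ 1.0*I)
(K*0 + (4 - 1*1))*120 = (I*0 + (4 - 1*1))*120 = (0 + (4 - 1))*120 = (0 + 3)*120 = 3*120 = 360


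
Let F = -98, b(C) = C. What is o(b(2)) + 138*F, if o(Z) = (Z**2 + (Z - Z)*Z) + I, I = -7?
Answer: -13527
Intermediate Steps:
o(Z) = -7 + Z**2 (o(Z) = (Z**2 + (Z - Z)*Z) - 7 = (Z**2 + 0*Z) - 7 = (Z**2 + 0) - 7 = Z**2 - 7 = -7 + Z**2)
o(b(2)) + 138*F = (-7 + 2**2) + 138*(-98) = (-7 + 4) - 13524 = -3 - 13524 = -13527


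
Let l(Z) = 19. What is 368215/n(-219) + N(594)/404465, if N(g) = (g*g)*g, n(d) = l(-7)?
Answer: 152912187071/7684835 ≈ 19898.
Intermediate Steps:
n(d) = 19
N(g) = g³ (N(g) = g²*g = g³)
368215/n(-219) + N(594)/404465 = 368215/19 + 594³/404465 = 368215*(1/19) + 209584584*(1/404465) = 368215/19 + 209584584/404465 = 152912187071/7684835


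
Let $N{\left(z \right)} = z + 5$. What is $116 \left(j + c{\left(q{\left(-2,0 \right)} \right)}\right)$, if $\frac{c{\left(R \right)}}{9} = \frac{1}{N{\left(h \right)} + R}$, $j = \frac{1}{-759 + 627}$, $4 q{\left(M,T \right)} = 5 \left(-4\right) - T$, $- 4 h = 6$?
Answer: $- \frac{22997}{33} \approx -696.88$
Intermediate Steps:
$h = - \frac{3}{2}$ ($h = \left(- \frac{1}{4}\right) 6 = - \frac{3}{2} \approx -1.5$)
$q{\left(M,T \right)} = -5 - \frac{T}{4}$ ($q{\left(M,T \right)} = \frac{5 \left(-4\right) - T}{4} = \frac{-20 - T}{4} = -5 - \frac{T}{4}$)
$j = - \frac{1}{132}$ ($j = \frac{1}{-132} = - \frac{1}{132} \approx -0.0075758$)
$N{\left(z \right)} = 5 + z$
$c{\left(R \right)} = \frac{9}{\frac{7}{2} + R}$ ($c{\left(R \right)} = \frac{9}{\left(5 - \frac{3}{2}\right) + R} = \frac{9}{\frac{7}{2} + R}$)
$116 \left(j + c{\left(q{\left(-2,0 \right)} \right)}\right) = 116 \left(- \frac{1}{132} + \frac{18}{7 + 2 \left(-5 - 0\right)}\right) = 116 \left(- \frac{1}{132} + \frac{18}{7 + 2 \left(-5 + 0\right)}\right) = 116 \left(- \frac{1}{132} + \frac{18}{7 + 2 \left(-5\right)}\right) = 116 \left(- \frac{1}{132} + \frac{18}{7 - 10}\right) = 116 \left(- \frac{1}{132} + \frac{18}{-3}\right) = 116 \left(- \frac{1}{132} + 18 \left(- \frac{1}{3}\right)\right) = 116 \left(- \frac{1}{132} - 6\right) = 116 \left(- \frac{793}{132}\right) = - \frac{22997}{33}$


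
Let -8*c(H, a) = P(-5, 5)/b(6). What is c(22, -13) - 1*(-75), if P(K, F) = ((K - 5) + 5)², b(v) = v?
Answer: 3575/48 ≈ 74.479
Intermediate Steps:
P(K, F) = K² (P(K, F) = ((-5 + K) + 5)² = K²)
c(H, a) = -25/48 (c(H, a) = -(-5)²/(8*6) = -25/(8*6) = -⅛*25/6 = -25/48)
c(22, -13) - 1*(-75) = -25/48 - 1*(-75) = -25/48 + 75 = 3575/48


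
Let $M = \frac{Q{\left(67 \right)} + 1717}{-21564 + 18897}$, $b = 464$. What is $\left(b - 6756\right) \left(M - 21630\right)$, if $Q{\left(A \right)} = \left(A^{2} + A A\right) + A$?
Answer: $\frac{363035639824}{2667} \approx 1.3612 \cdot 10^{8}$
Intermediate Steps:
$Q{\left(A \right)} = A + 2 A^{2}$ ($Q{\left(A \right)} = \left(A^{2} + A^{2}\right) + A = 2 A^{2} + A = A + 2 A^{2}$)
$M = - \frac{10762}{2667}$ ($M = \frac{67 \left(1 + 2 \cdot 67\right) + 1717}{-21564 + 18897} = \frac{67 \left(1 + 134\right) + 1717}{-2667} = \left(67 \cdot 135 + 1717\right) \left(- \frac{1}{2667}\right) = \left(9045 + 1717\right) \left(- \frac{1}{2667}\right) = 10762 \left(- \frac{1}{2667}\right) = - \frac{10762}{2667} \approx -4.0352$)
$\left(b - 6756\right) \left(M - 21630\right) = \left(464 - 6756\right) \left(- \frac{10762}{2667} - 21630\right) = \left(-6292\right) \left(- \frac{57697972}{2667}\right) = \frac{363035639824}{2667}$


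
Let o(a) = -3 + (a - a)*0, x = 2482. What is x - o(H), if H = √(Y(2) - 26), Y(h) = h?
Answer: 2485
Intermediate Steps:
H = 2*I*√6 (H = √(2 - 26) = √(-24) = 2*I*√6 ≈ 4.899*I)
o(a) = -3 (o(a) = -3 + 0*0 = -3 + 0 = -3)
x - o(H) = 2482 - 1*(-3) = 2482 + 3 = 2485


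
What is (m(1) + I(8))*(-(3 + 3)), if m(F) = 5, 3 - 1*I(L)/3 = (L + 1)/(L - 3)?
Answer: -258/5 ≈ -51.600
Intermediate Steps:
I(L) = 9 - 3*(1 + L)/(-3 + L) (I(L) = 9 - 3*(L + 1)/(L - 3) = 9 - 3*(1 + L)/(-3 + L))
(m(1) + I(8))*(-(3 + 3)) = (5 + 6*(-5 + 8)/(-3 + 8))*(-(3 + 3)) = (5 + 6*3/5)*(-1*6) = (5 + 6*(1/5)*3)*(-6) = (5 + 18/5)*(-6) = (43/5)*(-6) = -258/5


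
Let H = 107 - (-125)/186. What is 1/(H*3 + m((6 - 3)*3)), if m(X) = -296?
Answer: 62/1675 ≈ 0.037015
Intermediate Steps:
H = 20027/186 (H = 107 - (-125)/186 = 107 - 1*(-125/186) = 107 + 125/186 = 20027/186 ≈ 107.67)
1/(H*3 + m((6 - 3)*3)) = 1/((20027/186)*3 - 296) = 1/(20027/62 - 296) = 1/(1675/62) = 62/1675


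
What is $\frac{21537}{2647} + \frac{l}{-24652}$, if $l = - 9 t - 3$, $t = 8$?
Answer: $\frac{531128649}{65253844} \approx 8.1394$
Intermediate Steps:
$l = -75$ ($l = \left(-9\right) 8 - 3 = -72 - 3 = -75$)
$\frac{21537}{2647} + \frac{l}{-24652} = \frac{21537}{2647} - \frac{75}{-24652} = 21537 \cdot \frac{1}{2647} - - \frac{75}{24652} = \frac{21537}{2647} + \frac{75}{24652} = \frac{531128649}{65253844}$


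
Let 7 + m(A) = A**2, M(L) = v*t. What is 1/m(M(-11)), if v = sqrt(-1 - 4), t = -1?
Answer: -1/12 ≈ -0.083333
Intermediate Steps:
v = I*sqrt(5) (v = sqrt(-5) = I*sqrt(5) ≈ 2.2361*I)
M(L) = -I*sqrt(5) (M(L) = (I*sqrt(5))*(-1) = -I*sqrt(5))
m(A) = -7 + A**2
1/m(M(-11)) = 1/(-7 + (-I*sqrt(5))**2) = 1/(-7 - 5) = 1/(-12) = -1/12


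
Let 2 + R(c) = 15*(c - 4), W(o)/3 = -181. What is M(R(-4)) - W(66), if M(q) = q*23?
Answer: -2263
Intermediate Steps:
W(o) = -543 (W(o) = 3*(-181) = -543)
R(c) = -62 + 15*c (R(c) = -2 + 15*(c - 4) = -2 + 15*(-4 + c) = -2 + (-60 + 15*c) = -62 + 15*c)
M(q) = 23*q
M(R(-4)) - W(66) = 23*(-62 + 15*(-4)) - 1*(-543) = 23*(-62 - 60) + 543 = 23*(-122) + 543 = -2806 + 543 = -2263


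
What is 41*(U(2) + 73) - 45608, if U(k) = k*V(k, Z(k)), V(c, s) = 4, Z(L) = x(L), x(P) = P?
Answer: -42287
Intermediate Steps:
Z(L) = L
U(k) = 4*k (U(k) = k*4 = 4*k)
41*(U(2) + 73) - 45608 = 41*(4*2 + 73) - 45608 = 41*(8 + 73) - 45608 = 41*81 - 45608 = 3321 - 45608 = -42287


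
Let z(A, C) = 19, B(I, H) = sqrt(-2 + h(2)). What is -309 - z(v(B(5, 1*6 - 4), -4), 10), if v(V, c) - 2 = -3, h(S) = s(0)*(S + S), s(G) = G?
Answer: -328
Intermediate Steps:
h(S) = 0 (h(S) = 0*(S + S) = 0*(2*S) = 0)
B(I, H) = I*sqrt(2) (B(I, H) = sqrt(-2 + 0) = sqrt(-2) = I*sqrt(2))
v(V, c) = -1 (v(V, c) = 2 - 3 = -1)
-309 - z(v(B(5, 1*6 - 4), -4), 10) = -309 - 1*19 = -309 - 19 = -328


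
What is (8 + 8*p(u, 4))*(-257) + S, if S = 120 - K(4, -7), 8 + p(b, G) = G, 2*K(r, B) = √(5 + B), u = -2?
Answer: 6288 - I*√2/2 ≈ 6288.0 - 0.70711*I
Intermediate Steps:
K(r, B) = √(5 + B)/2
p(b, G) = -8 + G
S = 120 - I*√2/2 (S = 120 - √(5 - 7)/2 = 120 - √(-2)/2 = 120 - I*√2/2 ≈ 120.0 - 0.70711*I)
(8 + 8*p(u, 4))*(-257) + S = (8 + 8*(-8 + 4))*(-257) + (120 - I*√2/2) = (8 + 8*(-4))*(-257) + (120 - I*√2/2) = (8 - 32)*(-257) + (120 - I*√2/2) = -24*(-257) + (120 - I*√2/2) = 6168 + (120 - I*√2/2) = 6288 - I*√2/2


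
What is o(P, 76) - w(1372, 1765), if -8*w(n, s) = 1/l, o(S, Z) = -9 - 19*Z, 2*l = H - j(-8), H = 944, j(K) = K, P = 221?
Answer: -5533023/3808 ≈ -1453.0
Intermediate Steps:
l = 476 (l = (944 - 1*(-8))/2 = (944 + 8)/2 = (½)*952 = 476)
w(n, s) = -1/3808 (w(n, s) = -⅛/476 = -⅛*1/476 = -1/3808)
o(P, 76) - w(1372, 1765) = (-9 - 19*76) - 1*(-1/3808) = (-9 - 1444) + 1/3808 = -1453 + 1/3808 = -5533023/3808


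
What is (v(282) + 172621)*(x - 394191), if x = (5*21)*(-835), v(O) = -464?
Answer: -82956604962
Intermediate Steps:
x = -87675 (x = 105*(-835) = -87675)
(v(282) + 172621)*(x - 394191) = (-464 + 172621)*(-87675 - 394191) = 172157*(-481866) = -82956604962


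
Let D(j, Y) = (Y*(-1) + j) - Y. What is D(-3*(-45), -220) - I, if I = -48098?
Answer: 48673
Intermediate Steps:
D(j, Y) = j - 2*Y (D(j, Y) = (-Y + j) - Y = (j - Y) - Y = j - 2*Y)
D(-3*(-45), -220) - I = (-3*(-45) - 2*(-220)) - 1*(-48098) = (135 + 440) + 48098 = 575 + 48098 = 48673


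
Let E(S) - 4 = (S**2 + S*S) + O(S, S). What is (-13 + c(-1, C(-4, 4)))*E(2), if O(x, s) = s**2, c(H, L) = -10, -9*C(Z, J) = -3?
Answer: -368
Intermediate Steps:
C(Z, J) = 1/3 (C(Z, J) = -1/9*(-3) = 1/3)
E(S) = 4 + 3*S**2 (E(S) = 4 + ((S**2 + S*S) + S**2) = 4 + ((S**2 + S**2) + S**2) = 4 + (2*S**2 + S**2) = 4 + 3*S**2)
(-13 + c(-1, C(-4, 4)))*E(2) = (-13 - 10)*(4 + 3*2**2) = -23*(4 + 3*4) = -23*(4 + 12) = -23*16 = -368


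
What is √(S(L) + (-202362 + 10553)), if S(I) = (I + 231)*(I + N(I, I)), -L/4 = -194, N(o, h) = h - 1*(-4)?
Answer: 3*√152787 ≈ 1172.6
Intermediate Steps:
N(o, h) = 4 + h (N(o, h) = h + 4 = 4 + h)
L = 776 (L = -4*(-194) = 776)
S(I) = (4 + 2*I)*(231 + I) (S(I) = (I + 231)*(I + (4 + I)) = (231 + I)*(4 + 2*I) = (4 + 2*I)*(231 + I))
√(S(L) + (-202362 + 10553)) = √((924 + 2*776² + 466*776) + (-202362 + 10553)) = √((924 + 2*602176 + 361616) - 191809) = √((924 + 1204352 + 361616) - 191809) = √(1566892 - 191809) = √1375083 = 3*√152787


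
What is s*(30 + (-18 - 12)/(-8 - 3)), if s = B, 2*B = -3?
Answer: -540/11 ≈ -49.091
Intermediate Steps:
B = -3/2 (B = (1/2)*(-3) = -3/2 ≈ -1.5000)
s = -3/2 ≈ -1.5000
s*(30 + (-18 - 12)/(-8 - 3)) = -3*(30 + (-18 - 12)/(-8 - 3))/2 = -3*(30 - 30/(-11))/2 = -3*(30 - 30*(-1/11))/2 = -3*(30 + 30/11)/2 = -3/2*360/11 = -540/11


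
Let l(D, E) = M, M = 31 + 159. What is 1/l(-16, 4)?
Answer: 1/190 ≈ 0.0052632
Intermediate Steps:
M = 190
l(D, E) = 190
1/l(-16, 4) = 1/190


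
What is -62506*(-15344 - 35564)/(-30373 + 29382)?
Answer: -3182055448/991 ≈ -3.2110e+6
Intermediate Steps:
-62506*(-15344 - 35564)/(-30373 + 29382) = -62506/((-991/(-50908))) = -62506/((-991*(-1/50908))) = -62506/991/50908 = -62506*50908/991 = -3182055448/991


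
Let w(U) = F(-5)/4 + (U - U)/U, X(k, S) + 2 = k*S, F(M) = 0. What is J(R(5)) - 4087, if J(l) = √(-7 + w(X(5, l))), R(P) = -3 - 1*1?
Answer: -4087 + I*√7 ≈ -4087.0 + 2.6458*I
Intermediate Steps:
R(P) = -4 (R(P) = -3 - 1 = -4)
X(k, S) = -2 + S*k (X(k, S) = -2 + k*S = -2 + S*k)
w(U) = 0 (w(U) = 0/4 + (U - U)/U = 0*(¼) + 0/U = 0 + 0 = 0)
J(l) = I*√7 (J(l) = √(-7 + 0) = √(-7) = I*√7)
J(R(5)) - 4087 = I*√7 - 4087 = -4087 + I*√7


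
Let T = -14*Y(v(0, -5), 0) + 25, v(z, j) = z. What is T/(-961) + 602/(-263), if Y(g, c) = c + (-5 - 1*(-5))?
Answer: -585097/252743 ≈ -2.3150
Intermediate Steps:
Y(g, c) = c (Y(g, c) = c + (-5 + 5) = c + 0 = c)
T = 25 (T = -14*0 + 25 = 0 + 25 = 25)
T/(-961) + 602/(-263) = 25/(-961) + 602/(-263) = 25*(-1/961) + 602*(-1/263) = -25/961 - 602/263 = -585097/252743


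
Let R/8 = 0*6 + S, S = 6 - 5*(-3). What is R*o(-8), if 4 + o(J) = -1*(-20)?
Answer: 2688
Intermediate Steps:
S = 21 (S = 6 + 15 = 21)
R = 168 (R = 8*(0*6 + 21) = 8*(0 + 21) = 8*21 = 168)
o(J) = 16 (o(J) = -4 - 1*(-20) = -4 + 20 = 16)
R*o(-8) = 168*16 = 2688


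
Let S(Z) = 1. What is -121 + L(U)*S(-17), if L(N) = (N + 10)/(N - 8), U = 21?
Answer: -1542/13 ≈ -118.62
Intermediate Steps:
L(N) = (10 + N)/(-8 + N)
-121 + L(U)*S(-17) = -121 + ((10 + 21)/(-8 + 21))*1 = -121 + (31/13)*1 = -121 + 31/13 = -1542/13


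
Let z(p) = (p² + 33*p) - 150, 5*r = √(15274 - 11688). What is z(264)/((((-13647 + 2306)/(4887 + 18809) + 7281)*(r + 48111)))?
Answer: 63726509884320/285231988051068119 - 1854401568*√3586/1996623916357476833 ≈ 0.00022336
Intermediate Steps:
r = √3586/5 (r = √(15274 - 11688)/5 = √3586/5 ≈ 11.977)
z(p) = -150 + p² + 33*p
z(264)/((((-13647 + 2306)/(4887 + 18809) + 7281)*(r + 48111))) = (-150 + 264² + 33*264)/((((-13647 + 2306)/(4887 + 18809) + 7281)*(√3586/5 + 48111))) = (-150 + 69696 + 8712)/(((-11341/23696 + 7281)*(48111 + √3586/5))) = 78258/(((-11341*1/23696 + 7281)*(48111 + √3586/5))) = 78258/(((-11341/23696 + 7281)*(48111 + √3586/5))) = 78258/((172519235*(48111 + √3586/5)/23696)) = 78258/(8300072915085/23696 + 34503847*√3586/23696)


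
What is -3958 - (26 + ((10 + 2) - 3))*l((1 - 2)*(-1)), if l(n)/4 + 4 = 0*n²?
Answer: -3398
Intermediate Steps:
l(n) = -16 (l(n) = -16 + 4*(0*n²) = -16 + 4*0 = -16 + 0 = -16)
-3958 - (26 + ((10 + 2) - 3))*l((1 - 2)*(-1)) = -3958 - (26 + ((10 + 2) - 3))*(-16) = -3958 - (26 + (12 - 3))*(-16) = -3958 - (26 + 9)*(-16) = -3958 - 35*(-16) = -3958 - 1*(-560) = -3958 + 560 = -3398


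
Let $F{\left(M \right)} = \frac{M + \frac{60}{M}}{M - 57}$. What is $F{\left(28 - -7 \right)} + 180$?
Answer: $\frac{27463}{154} \approx 178.33$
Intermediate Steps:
$F{\left(M \right)} = \frac{M + \frac{60}{M}}{-57 + M}$
$F{\left(28 - -7 \right)} + 180 = \frac{60 + \left(28 - -7\right)^{2}}{\left(28 - -7\right) \left(-57 + \left(28 - -7\right)\right)} + 180 = \frac{60 + \left(28 + 7\right)^{2}}{\left(28 + 7\right) \left(-57 + \left(28 + 7\right)\right)} + 180 = \frac{60 + 35^{2}}{35 \left(-57 + 35\right)} + 180 = \frac{60 + 1225}{35 \left(-22\right)} + 180 = \frac{1}{35} \left(- \frac{1}{22}\right) 1285 + 180 = - \frac{257}{154} + 180 = \frac{27463}{154}$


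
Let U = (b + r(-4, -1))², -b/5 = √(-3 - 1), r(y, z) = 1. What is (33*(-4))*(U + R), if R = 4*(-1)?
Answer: 13596 + 2640*I ≈ 13596.0 + 2640.0*I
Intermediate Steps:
b = -10*I (b = -5*√(-3 - 1) = -10*I ≈ -10.0*I)
R = -4
U = (1 - 10*I)² (U = (-10*I + 1)² = (1 - 10*I)² ≈ -99.0 - 20.0*I)
(33*(-4))*(U + R) = (33*(-4))*((1 - 10*I)² - 4) = -132*(-4 + (1 - 10*I)²) = 528 - 132*(1 - 10*I)²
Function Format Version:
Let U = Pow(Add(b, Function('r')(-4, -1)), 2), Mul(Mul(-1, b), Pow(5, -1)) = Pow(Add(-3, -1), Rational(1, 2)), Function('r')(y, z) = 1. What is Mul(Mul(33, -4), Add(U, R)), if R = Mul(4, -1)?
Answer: Add(13596, Mul(2640, I)) ≈ Add(13596., Mul(2640.0, I))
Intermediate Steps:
b = Mul(-10, I) (b = Mul(-5, Pow(Add(-3, -1), Rational(1, 2))) = Mul(-5, Pow(-4, Rational(1, 2))) = Mul(-5, Mul(2, I)) = Mul(-10, I) ≈ Mul(-10.000, I))
R = -4
U = Pow(Add(1, Mul(-10, I)), 2) (U = Pow(Add(Mul(-10, I), 1), 2) = Pow(Add(1, Mul(-10, I)), 2) ≈ Add(-99.000, Mul(-20.000, I)))
Mul(Mul(33, -4), Add(U, R)) = Mul(Mul(33, -4), Add(Pow(Add(1, Mul(-10, I)), 2), -4)) = Mul(-132, Add(-4, Pow(Add(1, Mul(-10, I)), 2))) = Add(528, Mul(-132, Pow(Add(1, Mul(-10, I)), 2)))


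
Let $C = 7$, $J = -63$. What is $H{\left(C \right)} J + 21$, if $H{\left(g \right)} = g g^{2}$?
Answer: $-21588$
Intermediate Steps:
$H{\left(g \right)} = g^{3}$
$H{\left(C \right)} J + 21 = 7^{3} \left(-63\right) + 21 = 343 \left(-63\right) + 21 = -21609 + 21 = -21588$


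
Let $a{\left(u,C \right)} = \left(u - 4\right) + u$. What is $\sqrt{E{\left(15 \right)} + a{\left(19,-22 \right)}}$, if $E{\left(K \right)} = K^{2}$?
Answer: $\sqrt{259} \approx 16.093$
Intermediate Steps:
$a{\left(u,C \right)} = -4 + 2 u$ ($a{\left(u,C \right)} = \left(-4 + u\right) + u = -4 + 2 u$)
$\sqrt{E{\left(15 \right)} + a{\left(19,-22 \right)}} = \sqrt{15^{2} + \left(-4 + 2 \cdot 19\right)} = \sqrt{225 + \left(-4 + 38\right)} = \sqrt{225 + 34} = \sqrt{259}$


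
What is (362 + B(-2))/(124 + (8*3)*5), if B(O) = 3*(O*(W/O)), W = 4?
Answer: 187/122 ≈ 1.5328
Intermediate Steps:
B(O) = 12 (B(O) = 3*(O*(4/O)) = 3*4 = 12)
(362 + B(-2))/(124 + (8*3)*5) = (362 + 12)/(124 + (8*3)*5) = 374/(124 + 24*5) = 374/(124 + 120) = 374/244 = 374*(1/244) = 187/122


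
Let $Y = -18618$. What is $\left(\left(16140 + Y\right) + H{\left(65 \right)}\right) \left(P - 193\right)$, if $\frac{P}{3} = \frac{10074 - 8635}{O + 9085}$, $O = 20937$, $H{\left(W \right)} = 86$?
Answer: $\frac{6924755084}{15011} \approx 4.6131 \cdot 10^{5}$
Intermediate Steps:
$P = \frac{4317}{30022}$ ($P = 3 \frac{10074 - 8635}{20937 + 9085} = 3 \cdot \frac{1439}{30022} = \frac{4317}{30022} \approx 0.14379$)
$\left(\left(16140 + Y\right) + H{\left(65 \right)}\right) \left(P - 193\right) = \left(\left(16140 - 18618\right) + 86\right) \left(\frac{4317}{30022} - 193\right) = \left(-2478 + 86\right) \left(- \frac{5789929}{30022}\right) = \left(-2392\right) \left(- \frac{5789929}{30022}\right) = \frac{6924755084}{15011}$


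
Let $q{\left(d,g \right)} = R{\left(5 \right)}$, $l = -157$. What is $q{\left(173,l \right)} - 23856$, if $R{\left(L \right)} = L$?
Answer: $-23851$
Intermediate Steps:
$q{\left(d,g \right)} = 5$
$q{\left(173,l \right)} - 23856 = 5 - 23856 = -23851$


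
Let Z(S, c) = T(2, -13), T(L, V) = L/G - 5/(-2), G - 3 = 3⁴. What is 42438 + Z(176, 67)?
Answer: 891251/21 ≈ 42441.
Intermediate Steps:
G = 84 (G = 3 + 3⁴ = 3 + 81 = 84)
T(L, V) = 5/2 + L/84 (T(L, V) = L/84 - 5/(-2) = L*(1/84) - 5*(-½) = L/84 + 5/2 = 5/2 + L/84)
Z(S, c) = 53/21 (Z(S, c) = 5/2 + (1/84)*2 = 5/2 + 1/42 = 53/21)
42438 + Z(176, 67) = 42438 + 53/21 = 891251/21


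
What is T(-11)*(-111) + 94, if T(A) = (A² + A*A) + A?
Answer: -25547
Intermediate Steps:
T(A) = A + 2*A² (T(A) = (A² + A²) + A = 2*A² + A = A + 2*A²)
T(-11)*(-111) + 94 = -11*(1 + 2*(-11))*(-111) + 94 = -11*(1 - 22)*(-111) + 94 = -11*(-21)*(-111) + 94 = 231*(-111) + 94 = -25641 + 94 = -25547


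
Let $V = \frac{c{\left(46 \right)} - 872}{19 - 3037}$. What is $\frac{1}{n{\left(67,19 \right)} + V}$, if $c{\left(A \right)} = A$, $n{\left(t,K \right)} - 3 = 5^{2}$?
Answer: $\frac{1509}{42665} \approx 0.035369$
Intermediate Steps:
$n{\left(t,K \right)} = 28$ ($n{\left(t,K \right)} = 3 + 5^{2} = 3 + 25 = 28$)
$V = \frac{413}{1509}$ ($V = \frac{46 - 872}{19 - 3037} = - \frac{826}{-3018} = \left(-826\right) \left(- \frac{1}{3018}\right) = \frac{413}{1509} \approx 0.27369$)
$\frac{1}{n{\left(67,19 \right)} + V} = \frac{1}{28 + \frac{413}{1509}} = \frac{1}{\frac{42665}{1509}} = \frac{1509}{42665}$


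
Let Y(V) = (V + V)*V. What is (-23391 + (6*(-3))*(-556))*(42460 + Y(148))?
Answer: -1154524644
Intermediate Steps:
Y(V) = 2*V² (Y(V) = (2*V)*V = 2*V²)
(-23391 + (6*(-3))*(-556))*(42460 + Y(148)) = (-23391 + (6*(-3))*(-556))*(42460 + 2*148²) = (-23391 - 18*(-556))*(42460 + 2*21904) = (-23391 + 10008)*(42460 + 43808) = -13383*86268 = -1154524644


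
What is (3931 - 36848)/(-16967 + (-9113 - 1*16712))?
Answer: 32917/42792 ≈ 0.76923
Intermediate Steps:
(3931 - 36848)/(-16967 + (-9113 - 1*16712)) = -32917/(-16967 + (-9113 - 16712)) = -32917/(-16967 - 25825) = -32917/(-42792) = -32917*(-1/42792) = 32917/42792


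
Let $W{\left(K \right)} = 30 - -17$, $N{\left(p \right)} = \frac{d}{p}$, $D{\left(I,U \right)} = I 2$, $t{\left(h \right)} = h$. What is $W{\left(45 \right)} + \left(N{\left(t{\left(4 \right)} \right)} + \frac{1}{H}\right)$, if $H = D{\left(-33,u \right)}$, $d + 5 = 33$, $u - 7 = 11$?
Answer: $\frac{3563}{66} \approx 53.985$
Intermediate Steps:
$u = 18$ ($u = 7 + 11 = 18$)
$d = 28$ ($d = -5 + 33 = 28$)
$D{\left(I,U \right)} = 2 I$
$N{\left(p \right)} = \frac{28}{p}$
$H = -66$ ($H = 2 \left(-33\right) = -66$)
$W{\left(K \right)} = 47$ ($W{\left(K \right)} = 30 + 17 = 47$)
$W{\left(45 \right)} + \left(N{\left(t{\left(4 \right)} \right)} + \frac{1}{H}\right) = 47 + \left(\frac{28}{4} + \frac{1}{-66}\right) = 47 + \left(28 \cdot \frac{1}{4} - \frac{1}{66}\right) = 47 + \left(7 - \frac{1}{66}\right) = 47 + \frac{461}{66} = \frac{3563}{66}$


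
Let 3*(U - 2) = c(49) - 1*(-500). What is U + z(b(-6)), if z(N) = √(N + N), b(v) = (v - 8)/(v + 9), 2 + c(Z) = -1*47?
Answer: 457/3 + 2*I*√21/3 ≈ 152.33 + 3.055*I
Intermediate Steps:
c(Z) = -49 (c(Z) = -2 - 1*47 = -2 - 47 = -49)
b(v) = (-8 + v)/(9 + v)
z(N) = √2*√N (z(N) = √(2*N) = √2*√N)
U = 457/3 (U = 2 + (-49 - 1*(-500))/3 = 2 + (-49 + 500)/3 = 2 + (⅓)*451 = 2 + 451/3 = 457/3 ≈ 152.33)
U + z(b(-6)) = 457/3 + √2*√((-8 - 6)/(9 - 6)) = 457/3 + √2*√(-14/3) = 457/3 + √2*(I*√42/3) = 457/3 + 2*I*√21/3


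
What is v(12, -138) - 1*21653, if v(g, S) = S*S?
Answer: -2609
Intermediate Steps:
v(g, S) = S²
v(12, -138) - 1*21653 = (-138)² - 1*21653 = 19044 - 21653 = -2609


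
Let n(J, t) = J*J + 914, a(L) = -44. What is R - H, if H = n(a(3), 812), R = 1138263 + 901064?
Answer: 2036477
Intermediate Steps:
R = 2039327
n(J, t) = 914 + J² (n(J, t) = J² + 914 = 914 + J²)
H = 2850 (H = 914 + (-44)² = 914 + 1936 = 2850)
R - H = 2039327 - 1*2850 = 2039327 - 2850 = 2036477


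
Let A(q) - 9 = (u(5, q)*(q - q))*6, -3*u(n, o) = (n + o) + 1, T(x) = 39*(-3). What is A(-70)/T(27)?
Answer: -1/13 ≈ -0.076923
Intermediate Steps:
T(x) = -117
u(n, o) = -⅓ - n/3 - o/3 (u(n, o) = -((n + o) + 1)/3 = -(1 + n + o)/3 = -⅓ - n/3 - o/3)
A(q) = 9 (A(q) = 9 + ((-⅓ - ⅓*5 - q/3)*(q - q))*6 = 9 + ((-⅓ - 5/3 - q/3)*0)*6 = 9 + ((-2 - q/3)*0)*6 = 9 + 0*6 = 9 + 0 = 9)
A(-70)/T(27) = 9/(-117) = 9*(-1/117) = -1/13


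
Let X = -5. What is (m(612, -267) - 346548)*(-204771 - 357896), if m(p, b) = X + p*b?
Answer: 286935975319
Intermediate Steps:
m(p, b) = -5 + b*p (m(p, b) = -5 + p*b = -5 + b*p)
(m(612, -267) - 346548)*(-204771 - 357896) = ((-5 - 267*612) - 346548)*(-204771 - 357896) = ((-5 - 163404) - 346548)*(-562667) = (-163409 - 346548)*(-562667) = -509957*(-562667) = 286935975319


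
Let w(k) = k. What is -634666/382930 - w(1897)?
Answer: -363526438/191465 ≈ -1898.7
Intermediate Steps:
-634666/382930 - w(1897) = -634666/382930 - 1*1897 = -634666*1/382930 - 1897 = -317333/191465 - 1897 = -363526438/191465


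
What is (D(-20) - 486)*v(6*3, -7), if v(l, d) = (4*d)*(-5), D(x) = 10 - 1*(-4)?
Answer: -66080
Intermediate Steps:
D(x) = 14 (D(x) = 10 + 4 = 14)
v(l, d) = -20*d
(D(-20) - 486)*v(6*3, -7) = (14 - 486)*(-20*(-7)) = -472*140 = -66080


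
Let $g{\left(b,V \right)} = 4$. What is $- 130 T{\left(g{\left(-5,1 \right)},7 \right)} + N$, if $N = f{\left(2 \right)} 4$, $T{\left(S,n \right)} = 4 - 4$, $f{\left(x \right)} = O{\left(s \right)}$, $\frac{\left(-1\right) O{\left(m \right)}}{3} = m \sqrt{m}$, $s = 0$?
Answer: $0$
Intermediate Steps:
$O{\left(m \right)} = - 3 m^{\frac{3}{2}}$ ($O{\left(m \right)} = - 3 m \sqrt{m} = - 3 m^{\frac{3}{2}}$)
$f{\left(x \right)} = 0$ ($f{\left(x \right)} = - 3 \cdot 0^{\frac{3}{2}} = \left(-3\right) 0 = 0$)
$T{\left(S,n \right)} = 0$ ($T{\left(S,n \right)} = 4 - 4 = 0$)
$N = 0$ ($N = 0 \cdot 4 = 0$)
$- 130 T{\left(g{\left(-5,1 \right)},7 \right)} + N = \left(-130\right) 0 + 0 = 0 + 0 = 0$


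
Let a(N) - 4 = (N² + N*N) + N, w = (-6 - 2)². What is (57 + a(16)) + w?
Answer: 653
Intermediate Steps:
w = 64 (w = (-8)² = 64)
a(N) = 4 + N + 2*N² (a(N) = 4 + ((N² + N*N) + N) = 4 + ((N² + N²) + N) = 4 + (2*N² + N) = 4 + (N + 2*N²) = 4 + N + 2*N²)
(57 + a(16)) + w = (57 + (4 + 16 + 2*16²)) + 64 = (57 + (4 + 16 + 2*256)) + 64 = (57 + (4 + 16 + 512)) + 64 = (57 + 532) + 64 = 589 + 64 = 653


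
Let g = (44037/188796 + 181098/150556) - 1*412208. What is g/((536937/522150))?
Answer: -954725536278967525/2381725384514 ≈ -4.0085e+5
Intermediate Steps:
g = -976392677148269/2368697548 (g = (44037*(1/188796) + 181098*(1/150556)) - 412208 = (14679/62932 + 90549/75278) - 412208 = 3401717715/2368697548 - 412208 = -976392677148269/2368697548 ≈ -4.1221e+5)
g/((536937/522150)) = -976392677148269/(2368697548*(536937/522150)) = -976392677148269/(2368697548*(536937*(1/522150))) = -976392677148269/(2368697548*178979/174050) = -976392677148269/2368697548*174050/178979 = -954725536278967525/2381725384514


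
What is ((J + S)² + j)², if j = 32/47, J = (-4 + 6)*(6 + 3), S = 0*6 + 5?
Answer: 619761025/2209 ≈ 2.8056e+5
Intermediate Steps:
S = 5 (S = 0 + 5 = 5)
J = 18 (J = 2*9 = 18)
j = 32/47 (j = 32*(1/47) = 32/47 ≈ 0.68085)
((J + S)² + j)² = ((18 + 5)² + 32/47)² = (23² + 32/47)² = (529 + 32/47)² = (24895/47)² = 619761025/2209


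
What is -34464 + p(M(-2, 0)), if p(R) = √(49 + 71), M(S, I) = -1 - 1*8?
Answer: -34464 + 2*√30 ≈ -34453.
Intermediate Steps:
M(S, I) = -9 (M(S, I) = -1 - 8 = -9)
p(R) = 2*√30 (p(R) = √120 = 2*√30)
-34464 + p(M(-2, 0)) = -34464 + 2*√30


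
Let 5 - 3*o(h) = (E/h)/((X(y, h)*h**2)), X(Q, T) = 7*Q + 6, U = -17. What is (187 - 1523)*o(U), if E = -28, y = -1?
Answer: -32856248/14739 ≈ -2229.2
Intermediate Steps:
X(Q, T) = 6 + 7*Q
o(h) = 5/3 - 28/(3*h**3) (o(h) = 5/3 - (-28/h)/(3*((6 + 7*(-1))*h**2)) = 5/3 - (-28/h)/(3*((6 - 7)*h**2)) = 5/3 - (-28/h)/(3*((-h**2))) = 5/3 - (-28/h)*(-1/h**2)/3 = 5/3 - 28/(3*h**3))
(187 - 1523)*o(U) = (187 - 1523)*(5/3 - 28/3/(-17)**3) = -1336*(5/3 - 28/3*(-1/4913)) = -1336*(5/3 + 28/14739) = -1336*24593/14739 = -32856248/14739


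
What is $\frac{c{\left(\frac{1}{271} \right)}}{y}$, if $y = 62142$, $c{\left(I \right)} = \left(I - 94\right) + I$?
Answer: $- \frac{12736}{8420241} \approx -0.0015125$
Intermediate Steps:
$c{\left(I \right)} = -94 + 2 I$ ($c{\left(I \right)} = \left(-94 + I\right) + I = -94 + 2 I$)
$\frac{c{\left(\frac{1}{271} \right)}}{y} = \frac{-94 + \frac{2}{271}}{62142} = \left(-94 + 2 \cdot \frac{1}{271}\right) \frac{1}{62142} = \left(-94 + \frac{2}{271}\right) \frac{1}{62142} = \left(- \frac{25472}{271}\right) \frac{1}{62142} = - \frac{12736}{8420241}$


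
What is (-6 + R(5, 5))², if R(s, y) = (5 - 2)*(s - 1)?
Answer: 36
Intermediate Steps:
R(s, y) = -3 + 3*s (R(s, y) = 3*(-1 + s) = -3 + 3*s)
(-6 + R(5, 5))² = (-6 + (-3 + 3*5))² = (-6 + (-3 + 15))² = (-6 + 12)² = 6² = 36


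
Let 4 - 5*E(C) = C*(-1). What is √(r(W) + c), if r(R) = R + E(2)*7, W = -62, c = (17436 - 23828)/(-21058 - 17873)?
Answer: 2*I*√506178331485/194655 ≈ 7.31*I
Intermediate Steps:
c = 6392/38931 (c = -6392/(-38931) = -6392*(-1/38931) = 6392/38931 ≈ 0.16419)
E(C) = ⅘ + C/5 (E(C) = ⅘ - C*(-1)/5 = ⅘ - (-1)*C/5 = ⅘ + C/5)
r(R) = 42/5 + R (r(R) = R + (⅘ + (⅕)*2)*7 = R + (⅘ + ⅖)*7 = R + (6/5)*7 = R + 42/5 = 42/5 + R)
√(r(W) + c) = √((42/5 - 62) + 6392/38931) = √(-268/5 + 6392/38931) = √(-10401548/194655) = 2*I*√506178331485/194655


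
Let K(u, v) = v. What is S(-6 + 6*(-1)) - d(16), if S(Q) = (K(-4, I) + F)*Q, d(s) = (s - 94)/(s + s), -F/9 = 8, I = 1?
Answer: 13671/16 ≈ 854.44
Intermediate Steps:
F = -72 (F = -9*8 = -72)
d(s) = (-94 + s)/(2*s) (d(s) = (-94 + s)/((2*s)) = (-94 + s)*(1/(2*s)) = (-94 + s)/(2*s))
S(Q) = -71*Q (S(Q) = (1 - 72)*Q = -71*Q)
S(-6 + 6*(-1)) - d(16) = -71*(-6 + 6*(-1)) - (-94 + 16)/(2*16) = -71*(-6 - 6) - (-78)/(2*16) = -71*(-12) - 1*(-39/16) = 852 + 39/16 = 13671/16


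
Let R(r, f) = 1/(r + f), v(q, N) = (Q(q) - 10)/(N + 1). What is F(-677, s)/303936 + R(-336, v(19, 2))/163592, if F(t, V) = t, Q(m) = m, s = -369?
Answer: -1536693667/689885786304 ≈ -0.0022275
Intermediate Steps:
v(q, N) = (-10 + q)/(1 + N) (v(q, N) = (q - 10)/(N + 1) = (-10 + q)/(1 + N))
R(r, f) = 1/(f + r)
F(-677, s)/303936 + R(-336, v(19, 2))/163592 = -677/303936 + 1/((-10 + 19)/(1 + 2) - 336*163592) = -677*1/303936 + (1/163592)/(9/3 - 336) = -677/303936 + (1/163592)/((1/3)*9 - 336) = -677/303936 + (1/163592)/(3 - 336) = -677/303936 + (1/163592)/(-333) = -677/303936 - 1/333*1/163592 = -677/303936 - 1/54476136 = -1536693667/689885786304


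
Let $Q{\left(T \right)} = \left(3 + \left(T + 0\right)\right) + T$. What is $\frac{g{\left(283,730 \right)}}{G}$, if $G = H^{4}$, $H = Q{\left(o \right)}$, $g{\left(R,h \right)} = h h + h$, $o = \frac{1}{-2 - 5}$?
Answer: $\frac{1281245630}{130321} \approx 9831.5$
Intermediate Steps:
$o = - \frac{1}{7}$ ($o = \frac{1}{-7} = - \frac{1}{7} \approx -0.14286$)
$Q{\left(T \right)} = 3 + 2 T$ ($Q{\left(T \right)} = \left(3 + T\right) + T = 3 + 2 T$)
$g{\left(R,h \right)} = h + h^{2}$ ($g{\left(R,h \right)} = h^{2} + h = h + h^{2}$)
$H = \frac{19}{7}$ ($H = 3 + 2 \left(- \frac{1}{7}\right) = 3 - \frac{2}{7} = \frac{19}{7} \approx 2.7143$)
$G = \frac{130321}{2401}$ ($G = \left(\frac{19}{7}\right)^{4} = \frac{130321}{2401} \approx 54.278$)
$\frac{g{\left(283,730 \right)}}{G} = \frac{730 \left(1 + 730\right)}{\frac{130321}{2401}} = 730 \cdot 731 \cdot \frac{2401}{130321} = 533630 \cdot \frac{2401}{130321} = \frac{1281245630}{130321}$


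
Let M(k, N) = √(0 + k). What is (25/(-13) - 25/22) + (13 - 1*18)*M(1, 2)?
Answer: -2305/286 ≈ -8.0594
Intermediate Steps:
M(k, N) = √k
(25/(-13) - 25/22) + (13 - 1*18)*M(1, 2) = (25/(-13) - 25/22) + (13 - 1*18)*√1 = (25*(-1/13) - 25*1/22) + (13 - 18)*1 = (-25/13 - 25/22) - 5*1 = -875/286 - 5 = -2305/286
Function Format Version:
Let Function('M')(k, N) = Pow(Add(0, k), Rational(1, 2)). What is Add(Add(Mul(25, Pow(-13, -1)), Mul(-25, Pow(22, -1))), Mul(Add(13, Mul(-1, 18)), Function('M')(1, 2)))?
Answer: Rational(-2305, 286) ≈ -8.0594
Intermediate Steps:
Function('M')(k, N) = Pow(k, Rational(1, 2))
Add(Add(Mul(25, Pow(-13, -1)), Mul(-25, Pow(22, -1))), Mul(Add(13, Mul(-1, 18)), Function('M')(1, 2))) = Add(Add(Mul(25, Pow(-13, -1)), Mul(-25, Pow(22, -1))), Mul(Add(13, Mul(-1, 18)), Pow(1, Rational(1, 2)))) = Add(Add(Mul(25, Rational(-1, 13)), Mul(-25, Rational(1, 22))), Mul(Add(13, -18), 1)) = Add(Add(Rational(-25, 13), Rational(-25, 22)), Mul(-5, 1)) = Add(Rational(-875, 286), -5) = Rational(-2305, 286)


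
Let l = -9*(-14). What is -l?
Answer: -126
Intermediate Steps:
l = 126
-l = -1*126 = -126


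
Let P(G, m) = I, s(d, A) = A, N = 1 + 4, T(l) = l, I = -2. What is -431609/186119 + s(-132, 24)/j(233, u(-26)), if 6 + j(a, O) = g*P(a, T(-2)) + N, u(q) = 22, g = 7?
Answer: -3646997/930595 ≈ -3.9190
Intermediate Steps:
N = 5
P(G, m) = -2
j(a, O) = -15 (j(a, O) = -6 + (7*(-2) + 5) = -6 + (-14 + 5) = -6 - 9 = -15)
-431609/186119 + s(-132, 24)/j(233, u(-26)) = -431609/186119 + 24/(-15) = -431609*1/186119 + 24*(-1/15) = -431609/186119 - 8/5 = -3646997/930595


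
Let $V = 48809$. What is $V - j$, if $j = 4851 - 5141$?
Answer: $49099$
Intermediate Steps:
$j = -290$ ($j = 4851 - 5141 = -290$)
$V - j = 48809 - -290 = 48809 + 290 = 49099$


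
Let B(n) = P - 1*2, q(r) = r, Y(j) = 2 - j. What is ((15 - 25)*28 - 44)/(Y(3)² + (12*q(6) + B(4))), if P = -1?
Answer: -162/35 ≈ -4.6286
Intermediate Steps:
B(n) = -3 (B(n) = -1 - 1*2 = -1 - 2 = -3)
((15 - 25)*28 - 44)/(Y(3)² + (12*q(6) + B(4))) = ((15 - 25)*28 - 44)/((2 - 1*3)² + (12*6 - 3)) = (-10*28 - 44)/((2 - 3)² + (72 - 3)) = (-280 - 44)/((-1)² + 69) = -324/(1 + 69) = -324/70 = -324*1/70 = -162/35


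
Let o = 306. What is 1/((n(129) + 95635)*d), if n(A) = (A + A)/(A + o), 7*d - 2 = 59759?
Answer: 145/118387915503 ≈ 1.2248e-9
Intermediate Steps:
d = 59761/7 (d = 2/7 + (⅐)*59759 = 2/7 + 8537 = 59761/7 ≈ 8537.3)
n(A) = 2*A/(306 + A) (n(A) = (A + A)/(A + 306) = (2*A)/(306 + A) = 2*A/(306 + A))
1/((n(129) + 95635)*d) = 1/((2*129/(306 + 129) + 95635)*(59761/7)) = (7/59761)/(2*129/435 + 95635) = (7/59761)/(2*129*(1/435) + 95635) = (7/59761)/(86/145 + 95635) = (7/59761)/(13867161/145) = (145/13867161)*(7/59761) = 145/118387915503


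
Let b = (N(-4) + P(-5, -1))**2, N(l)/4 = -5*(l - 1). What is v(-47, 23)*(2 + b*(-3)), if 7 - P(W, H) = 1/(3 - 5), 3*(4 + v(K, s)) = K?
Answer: 8181353/12 ≈ 6.8178e+5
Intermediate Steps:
v(K, s) = -4 + K/3
P(W, H) = 15/2 (P(W, H) = 7 - 1/(3 - 5) = 7 - 1/(-2) = 7 - 1*(-1/2) = 7 + 1/2 = 15/2)
N(l) = 20 - 20*l (N(l) = 4*(-5*(l - 1)) = 4*(-5*(-1 + l)) = 4*(5 - 5*l) = 20 - 20*l)
b = 46225/4 (b = ((20 - 20*(-4)) + 15/2)**2 = ((20 + 80) + 15/2)**2 = (100 + 15/2)**2 = (215/2)**2 = 46225/4 ≈ 11556.)
v(-47, 23)*(2 + b*(-3)) = (-4 + (1/3)*(-47))*(2 + (46225/4)*(-3)) = (-4 - 47/3)*(2 - 138675/4) = -59/3*(-138667/4) = 8181353/12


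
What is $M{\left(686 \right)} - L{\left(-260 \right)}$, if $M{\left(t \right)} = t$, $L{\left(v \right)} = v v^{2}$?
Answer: $17576686$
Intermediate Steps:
$L{\left(v \right)} = v^{3}$
$M{\left(686 \right)} - L{\left(-260 \right)} = 686 - \left(-260\right)^{3} = 686 - -17576000 = 686 + 17576000 = 17576686$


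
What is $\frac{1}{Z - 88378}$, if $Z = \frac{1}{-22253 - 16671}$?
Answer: $- \frac{38924}{3440025273} \approx -1.1315 \cdot 10^{-5}$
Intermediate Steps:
$Z = - \frac{1}{38924}$ ($Z = \frac{1}{-38924} = - \frac{1}{38924} \approx -2.5691 \cdot 10^{-5}$)
$\frac{1}{Z - 88378} = \frac{1}{- \frac{1}{38924} - 88378} = \frac{1}{- \frac{3440025273}{38924}} = - \frac{38924}{3440025273}$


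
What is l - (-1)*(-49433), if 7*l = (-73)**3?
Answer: -735048/7 ≈ -1.0501e+5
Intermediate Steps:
l = -389017/7 (l = (1/7)*(-73)**3 = (1/7)*(-389017) = -389017/7 ≈ -55574.)
l - (-1)*(-49433) = -389017/7 - (-1)*(-49433) = -389017/7 - 1*49433 = -389017/7 - 49433 = -735048/7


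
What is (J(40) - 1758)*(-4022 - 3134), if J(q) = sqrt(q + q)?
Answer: 12580248 - 28624*sqrt(5) ≈ 1.2516e+7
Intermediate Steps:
J(q) = sqrt(2)*sqrt(q) (J(q) = sqrt(2*q) = sqrt(2)*sqrt(q))
(J(40) - 1758)*(-4022 - 3134) = (sqrt(2)*sqrt(40) - 1758)*(-4022 - 3134) = (sqrt(2)*(2*sqrt(10)) - 1758)*(-7156) = (4*sqrt(5) - 1758)*(-7156) = (-1758 + 4*sqrt(5))*(-7156) = 12580248 - 28624*sqrt(5)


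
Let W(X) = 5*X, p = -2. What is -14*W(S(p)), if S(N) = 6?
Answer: -420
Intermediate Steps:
-14*W(S(p)) = -70*6 = -14*30 = -420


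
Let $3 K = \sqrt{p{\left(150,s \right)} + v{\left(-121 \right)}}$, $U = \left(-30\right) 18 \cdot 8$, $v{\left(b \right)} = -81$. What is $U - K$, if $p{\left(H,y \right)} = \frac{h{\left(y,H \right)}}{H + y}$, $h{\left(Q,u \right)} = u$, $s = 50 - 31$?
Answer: $-4320 - \frac{i \sqrt{13539}}{39} \approx -4320.0 - 2.9835 i$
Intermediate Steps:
$s = 19$
$p{\left(H,y \right)} = \frac{H}{H + y}$
$U = -4320$ ($U = \left(-540\right) 8 = -4320$)
$K = \frac{i \sqrt{13539}}{39}$ ($K = \frac{\sqrt{\frac{150}{150 + 19} - 81}}{3} = \frac{\sqrt{\frac{150}{169} - 81}}{3} = \frac{\sqrt{- \frac{13539}{169}}}{3} = \frac{\frac{1}{13} i \sqrt{13539}}{3} = \frac{i \sqrt{13539}}{39} \approx 2.9835 i$)
$U - K = -4320 - \frac{i \sqrt{13539}}{39}$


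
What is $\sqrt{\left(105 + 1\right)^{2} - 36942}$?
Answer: $i \sqrt{25706} \approx 160.33 i$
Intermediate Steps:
$\sqrt{\left(105 + 1\right)^{2} - 36942} = \sqrt{106^{2} - 36942} = \sqrt{11236 - 36942} = \sqrt{-25706} = i \sqrt{25706}$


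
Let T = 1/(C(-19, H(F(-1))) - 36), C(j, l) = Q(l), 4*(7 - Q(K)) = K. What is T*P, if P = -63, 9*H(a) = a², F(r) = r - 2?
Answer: 28/13 ≈ 2.1538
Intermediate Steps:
F(r) = -2 + r
H(a) = a²/9
Q(K) = 7 - K/4
C(j, l) = 7 - l/4
T = -4/117 (T = 1/((7 - (-2 - 1)²/36) - 36) = 1/((7 - (-3)²/36) - 36) = 1/((7 - 9/36) - 36) = 1/((7 - ¼*1) - 36) = 1/((7 - ¼) - 36) = 1/(27/4 - 36) = 1/(-117/4) = -4/117 ≈ -0.034188)
T*P = -4/117*(-63) = 28/13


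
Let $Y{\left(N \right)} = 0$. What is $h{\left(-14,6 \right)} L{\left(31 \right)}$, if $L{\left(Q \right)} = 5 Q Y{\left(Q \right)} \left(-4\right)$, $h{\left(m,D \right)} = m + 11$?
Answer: $0$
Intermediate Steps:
$h{\left(m,D \right)} = 11 + m$
$L{\left(Q \right)} = 0$ ($L{\left(Q \right)} = 5 Q 0 \left(-4\right) = 0 \left(-4\right) = 0$)
$h{\left(-14,6 \right)} L{\left(31 \right)} = \left(11 - 14\right) 0 = \left(-3\right) 0 = 0$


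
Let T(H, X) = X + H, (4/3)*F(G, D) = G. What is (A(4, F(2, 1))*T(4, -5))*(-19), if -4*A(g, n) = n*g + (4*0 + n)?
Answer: -285/8 ≈ -35.625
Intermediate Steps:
F(G, D) = 3*G/4
T(H, X) = H + X
A(g, n) = -n/4 - g*n/4 (A(g, n) = -(n*g + (4*0 + n))/4 = -(g*n + (0 + n))/4 = -(g*n + n)/4 = -(n + g*n)/4 = -n/4 - g*n/4)
(A(4, F(2, 1))*T(4, -5))*(-19) = ((-(¾)*2*(1 + 4)/4)*(4 - 5))*(-19) = (-¼*3/2*5*(-1))*(-19) = -15/8*(-1)*(-19) = (15/8)*(-19) = -285/8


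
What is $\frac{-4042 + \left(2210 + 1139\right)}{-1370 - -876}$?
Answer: $\frac{693}{494} \approx 1.4028$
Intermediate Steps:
$\frac{-4042 + \left(2210 + 1139\right)}{-1370 - -876} = \frac{-4042 + 3349}{-1370 + 876} = - \frac{693}{-494} = \left(-693\right) \left(- \frac{1}{494}\right) = \frac{693}{494}$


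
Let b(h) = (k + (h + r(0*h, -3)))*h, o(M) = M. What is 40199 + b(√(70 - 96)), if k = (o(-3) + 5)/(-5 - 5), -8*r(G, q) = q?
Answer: 40173 + 7*I*√26/40 ≈ 40173.0 + 0.89233*I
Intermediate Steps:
r(G, q) = -q/8
k = -⅕ (k = (-3 + 5)/(-5 - 5) = 2/(-10) = 2*(-⅒) = -⅕ ≈ -0.20000)
b(h) = h*(7/40 + h) (b(h) = (-⅕ + (h - ⅛*(-3)))*h = (-⅕ + (h + 3/8))*h = (-⅕ + (3/8 + h))*h = (7/40 + h)*h = h*(7/40 + h))
40199 + b(√(70 - 96)) = 40199 + √(70 - 96)*(7 + 40*√(70 - 96))/40 = 40199 + √(-26)*(7 + 40*√(-26))/40 = 40199 + (I*√26)*(7 + 40*(I*√26))/40 = 40199 + (I*√26)*(7 + 40*I*√26)/40 = 40199 + I*√26*(7 + 40*I*√26)/40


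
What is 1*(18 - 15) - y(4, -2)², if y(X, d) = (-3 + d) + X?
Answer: 2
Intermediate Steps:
y(X, d) = -3 + X + d
1*(18 - 15) - y(4, -2)² = 1*(18 - 15) - (-3 + 4 - 2)² = 1*3 - 1*(-1)² = 3 - 1*1 = 3 - 1 = 2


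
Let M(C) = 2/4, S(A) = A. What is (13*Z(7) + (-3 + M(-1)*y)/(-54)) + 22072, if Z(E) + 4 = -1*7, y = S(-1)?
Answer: 2368339/108 ≈ 21929.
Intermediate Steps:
y = -1
M(C) = ½ (M(C) = 2*(¼) = ½)
Z(E) = -11 (Z(E) = -4 - 1*7 = -4 - 7 = -11)
(13*Z(7) + (-3 + M(-1)*y)/(-54)) + 22072 = (13*(-11) + (-3 + (½)*(-1))/(-54)) + 22072 = (-143 + (-3 - ½)*(-1/54)) + 22072 = (-143 - 7/2*(-1/54)) + 22072 = (-143 + 7/108) + 22072 = -15437/108 + 22072 = 2368339/108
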